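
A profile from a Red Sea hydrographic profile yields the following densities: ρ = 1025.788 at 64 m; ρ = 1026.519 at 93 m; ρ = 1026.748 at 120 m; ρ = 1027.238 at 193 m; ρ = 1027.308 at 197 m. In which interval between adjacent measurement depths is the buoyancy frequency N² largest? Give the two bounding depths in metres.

64–93 m

Compute the density gradient over each adjacent pair:
  64–93 m: Δρ/Δz = 0.731/29 = 0.025 kg m⁻⁴
  93–120 m: Δρ/Δz = 0.229/27 = 8.5 × 10⁻³ kg m⁻⁴
  120–193 m: Δρ/Δz = 0.490/73 = 6.7 × 10⁻³ kg m⁻⁴
  193–197 m: Δρ/Δz = 0.070/4 = 0.018 kg m⁻⁴
The largest gradient is in the 64–93 m interval — the pycnocline.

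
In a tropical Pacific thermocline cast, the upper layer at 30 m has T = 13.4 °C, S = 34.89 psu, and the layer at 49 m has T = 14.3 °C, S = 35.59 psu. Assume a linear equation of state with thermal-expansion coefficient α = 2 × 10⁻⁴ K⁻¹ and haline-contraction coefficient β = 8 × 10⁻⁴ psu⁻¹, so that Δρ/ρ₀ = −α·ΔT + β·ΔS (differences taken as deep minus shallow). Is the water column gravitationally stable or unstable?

stable

ΔT = 14.3 − 13.4 = +0.9 K and ΔS = 35.59 − 34.89 = +0.70 psu (deep − shallow).
−αΔT = -1.80 × 10⁻⁴; βΔS = 5.60 × 10⁻⁴; sum Δρ/ρ₀ = 3.80 × 10⁻⁴.
Δρ/ρ₀ > 0, so Δρ > 0: deeper water is denser → statically stable.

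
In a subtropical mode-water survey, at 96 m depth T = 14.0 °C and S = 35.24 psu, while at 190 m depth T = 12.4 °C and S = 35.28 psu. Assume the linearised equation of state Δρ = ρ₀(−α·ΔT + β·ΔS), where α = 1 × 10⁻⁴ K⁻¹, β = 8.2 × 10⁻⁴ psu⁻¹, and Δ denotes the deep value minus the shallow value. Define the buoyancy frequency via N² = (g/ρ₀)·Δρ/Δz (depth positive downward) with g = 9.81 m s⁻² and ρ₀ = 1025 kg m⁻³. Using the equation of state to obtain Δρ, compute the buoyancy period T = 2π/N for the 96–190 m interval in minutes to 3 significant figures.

23.3 min

ΔT = -1.6 K, ΔS = +0.04 psu (deep − shallow).
Δρ/ρ₀ = −αΔT + βΔS = 1.60 × 10⁻⁴ + 3.28 × 10⁻⁵ = 1.928 × 10⁻⁴, so Δρ ≈ 0.1976 kg m⁻³.
N² = (g/ρ₀)·Δρ/Δz = g·(Δρ/ρ₀)/Δz = 9.81 × 1.928 × 10⁻⁴ / 94 = 2.0121 × 10⁻⁵ s⁻².
N = √(2.0121 × 10⁻⁵) = 4.4856 × 10⁻³ rad s⁻¹ → T = 2π/N = 1.4007 × 10³ s = 23.345 min ≈ 23.3 min.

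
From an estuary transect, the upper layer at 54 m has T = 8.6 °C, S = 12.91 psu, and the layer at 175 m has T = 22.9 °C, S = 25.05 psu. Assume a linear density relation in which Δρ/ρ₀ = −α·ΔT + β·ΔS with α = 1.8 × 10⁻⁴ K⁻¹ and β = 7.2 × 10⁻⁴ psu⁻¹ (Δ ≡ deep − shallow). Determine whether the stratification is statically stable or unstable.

stable

ΔT = 22.9 − 8.6 = +14.3 K and ΔS = 25.05 − 12.91 = +12.14 psu (deep − shallow).
−αΔT = -2.574 × 10⁻³; βΔS = 8.7408 × 10⁻³; sum Δρ/ρ₀ = 6.1668 × 10⁻³.
Δρ/ρ₀ > 0, so Δρ > 0: deeper water is denser → statically stable.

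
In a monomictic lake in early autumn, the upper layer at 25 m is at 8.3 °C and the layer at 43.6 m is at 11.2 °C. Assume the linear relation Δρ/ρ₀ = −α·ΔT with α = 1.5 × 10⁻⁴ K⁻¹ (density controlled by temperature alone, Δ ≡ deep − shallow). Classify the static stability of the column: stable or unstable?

unstable

ΔT = 11.2 − 8.3 = +2.9 K, so Δρ/ρ₀ = −αΔT = -4.35 × 10⁻⁴.
Δρ/ρ₀ < 0, so Δρ < 0: deeper water is lighter → statically unstable; the column would overturn.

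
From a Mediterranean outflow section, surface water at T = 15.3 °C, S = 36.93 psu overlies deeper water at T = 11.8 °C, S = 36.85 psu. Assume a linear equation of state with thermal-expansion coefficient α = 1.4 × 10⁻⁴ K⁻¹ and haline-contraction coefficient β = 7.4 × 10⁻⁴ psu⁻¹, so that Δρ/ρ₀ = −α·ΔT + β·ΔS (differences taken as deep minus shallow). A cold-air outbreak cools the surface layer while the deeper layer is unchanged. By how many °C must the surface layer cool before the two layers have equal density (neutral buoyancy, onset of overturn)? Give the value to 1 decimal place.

Neutral buoyancy requires Δρ = 0, i.e. −α(T_deep − T_surf′) + β(S_deep − S_surf) = 0.
T_surf′ = T_deep − (β/α)·ΔS = 11.8 − (7.4 × 10⁻⁴/1.4 × 10⁻⁴)·(-0.08) = 12.223 °C.
Cooling required: 15.3 − (12.223) = 3.077 °C.

3.1 °C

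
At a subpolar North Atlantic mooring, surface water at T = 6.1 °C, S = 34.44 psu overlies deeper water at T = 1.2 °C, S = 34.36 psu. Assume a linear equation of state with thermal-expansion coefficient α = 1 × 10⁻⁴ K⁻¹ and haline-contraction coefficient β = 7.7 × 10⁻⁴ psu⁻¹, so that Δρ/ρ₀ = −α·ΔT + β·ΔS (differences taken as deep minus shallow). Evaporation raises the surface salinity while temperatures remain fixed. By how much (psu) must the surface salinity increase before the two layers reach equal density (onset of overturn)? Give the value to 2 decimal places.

0.56 psu

Neutral buoyancy requires −α(T_deep − T_surf) + β(S_deep − S_surf′) = 0.
S_surf′ = S_deep − (α/β)·ΔT = 34.36 − (1 × 10⁻⁴/7.7 × 10⁻⁴)·(-4.9) = 34.9964 psu.
Increase required: 34.9964 − 34.44 = 0.5564 psu.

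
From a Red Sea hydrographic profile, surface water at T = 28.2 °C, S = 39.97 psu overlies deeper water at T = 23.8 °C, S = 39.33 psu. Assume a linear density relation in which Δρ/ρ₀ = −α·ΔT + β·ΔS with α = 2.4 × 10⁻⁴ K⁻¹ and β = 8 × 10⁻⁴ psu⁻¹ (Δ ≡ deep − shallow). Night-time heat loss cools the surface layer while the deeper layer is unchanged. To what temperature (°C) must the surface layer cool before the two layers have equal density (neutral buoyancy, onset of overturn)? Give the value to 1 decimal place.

Neutral buoyancy requires Δρ = 0, i.e. −α(T_deep − T_surf′) + β(S_deep − S_surf) = 0.
T_surf′ = T_deep − (β/α)·ΔS = 23.8 − (8 × 10⁻⁴/2.4 × 10⁻⁴)·(-0.64) = 25.933 °C.
Cooling required: 28.2 − (25.933) = 2.267 °C.

25.9 °C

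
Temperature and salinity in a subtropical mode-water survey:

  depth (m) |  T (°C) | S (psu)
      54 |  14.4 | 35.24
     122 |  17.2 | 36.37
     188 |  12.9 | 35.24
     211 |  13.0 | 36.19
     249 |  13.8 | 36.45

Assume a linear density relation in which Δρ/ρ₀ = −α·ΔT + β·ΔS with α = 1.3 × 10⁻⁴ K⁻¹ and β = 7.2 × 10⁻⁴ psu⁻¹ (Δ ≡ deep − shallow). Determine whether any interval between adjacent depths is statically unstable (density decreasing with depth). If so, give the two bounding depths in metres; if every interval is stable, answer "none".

122–188 m

Evaluate Δρ/ρ₀ = −αΔT + βΔS across each adjacent pair:
  54–122 m: −αΔT+βΔS = −(1.3 × 10⁻⁴)(+2.8)+(7.2 × 10⁻⁴)(+1.13) = 4.5 × 10⁻⁴ → stable
  122–188 m: −αΔT+βΔS = −(1.3 × 10⁻⁴)(-4.3)+(7.2 × 10⁻⁴)(-1.13) = -2.5 × 10⁻⁴ → UNSTABLE
  188–211 m: −αΔT+βΔS = −(1.3 × 10⁻⁴)(+0.1)+(7.2 × 10⁻⁴)(+0.95) = 6.7 × 10⁻⁴ → stable
  211–249 m: −αΔT+βΔS = −(1.3 × 10⁻⁴)(+0.8)+(7.2 × 10⁻⁴)(+0.26) = 8.3 × 10⁻⁵ → stable
The 122–188 m interval has Δρ < 0: lighter water underlies denser water.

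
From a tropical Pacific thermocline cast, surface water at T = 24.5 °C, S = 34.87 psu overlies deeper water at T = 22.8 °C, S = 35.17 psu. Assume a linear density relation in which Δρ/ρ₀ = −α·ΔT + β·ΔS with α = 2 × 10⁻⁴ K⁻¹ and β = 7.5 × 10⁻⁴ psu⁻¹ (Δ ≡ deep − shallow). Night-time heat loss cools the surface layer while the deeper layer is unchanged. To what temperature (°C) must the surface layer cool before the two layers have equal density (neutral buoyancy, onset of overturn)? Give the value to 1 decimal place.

Neutral buoyancy requires Δρ = 0, i.e. −α(T_deep − T_surf′) + β(S_deep − S_surf) = 0.
T_surf′ = T_deep − (β/α)·ΔS = 22.8 − (7.5 × 10⁻⁴/2 × 10⁻⁴)·(+0.30) = 21.675 °C.
Cooling required: 24.5 − (21.675) = 2.825 °C.

21.7 °C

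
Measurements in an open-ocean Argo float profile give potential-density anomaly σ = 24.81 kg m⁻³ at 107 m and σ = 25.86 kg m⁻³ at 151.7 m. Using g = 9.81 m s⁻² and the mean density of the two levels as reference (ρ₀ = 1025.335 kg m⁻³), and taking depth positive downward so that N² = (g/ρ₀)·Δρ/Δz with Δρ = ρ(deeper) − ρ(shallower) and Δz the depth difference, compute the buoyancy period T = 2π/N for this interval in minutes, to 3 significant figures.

Δρ = 1025.86 − 1024.81 = 1.05 kg m⁻³ over Δz = 151.7 − 107 = 44.7 m.
N² = (9.81/1025.335) × (1.05/44.7) = 2.2474 × 10⁻⁴ s⁻².
N = √(2.2474 × 10⁻⁴) = 0.014991 rad s⁻¹, so T = 2π/N = 419.13 s = 6.9855 min ≈ 6.99 min.

6.99 min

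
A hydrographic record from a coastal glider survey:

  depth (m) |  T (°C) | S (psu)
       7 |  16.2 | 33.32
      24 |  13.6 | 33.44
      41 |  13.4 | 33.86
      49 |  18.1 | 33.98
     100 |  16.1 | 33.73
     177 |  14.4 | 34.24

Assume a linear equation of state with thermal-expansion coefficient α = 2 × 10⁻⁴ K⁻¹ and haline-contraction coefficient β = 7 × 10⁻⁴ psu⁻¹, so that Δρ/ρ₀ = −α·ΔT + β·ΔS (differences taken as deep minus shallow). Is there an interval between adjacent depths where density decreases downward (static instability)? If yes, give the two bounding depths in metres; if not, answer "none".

41–49 m

Evaluate Δρ/ρ₀ = −αΔT + βΔS across each adjacent pair:
  7–24 m: −αΔT+βΔS = −(2 × 10⁻⁴)(-2.6)+(7 × 10⁻⁴)(+0.12) = 6.0 × 10⁻⁴ → stable
  24–41 m: −αΔT+βΔS = −(2 × 10⁻⁴)(-0.2)+(7 × 10⁻⁴)(+0.42) = 3.3 × 10⁻⁴ → stable
  41–49 m: −αΔT+βΔS = −(2 × 10⁻⁴)(+4.7)+(7 × 10⁻⁴)(+0.12) = -8.6 × 10⁻⁴ → UNSTABLE
  49–100 m: −αΔT+βΔS = −(2 × 10⁻⁴)(-2.0)+(7 × 10⁻⁴)(-0.25) = 2.3 × 10⁻⁴ → stable
  100–177 m: −αΔT+βΔS = −(2 × 10⁻⁴)(-1.7)+(7 × 10⁻⁴)(+0.51) = 7.0 × 10⁻⁴ → stable
The 41–49 m interval has Δρ < 0: lighter water underlies denser water.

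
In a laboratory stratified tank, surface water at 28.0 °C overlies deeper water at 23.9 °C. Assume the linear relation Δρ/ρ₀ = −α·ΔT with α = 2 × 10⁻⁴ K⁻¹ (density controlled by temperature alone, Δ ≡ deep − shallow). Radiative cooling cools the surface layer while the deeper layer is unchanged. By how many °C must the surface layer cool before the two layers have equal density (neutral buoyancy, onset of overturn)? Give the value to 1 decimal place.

With temperature the only control, equal density requires T_surf′ = T_deep.
T_surf′ = 23.9 °C.
Cooling required: 28.0 − 23.9 = 4.1 °C.

4.1 °C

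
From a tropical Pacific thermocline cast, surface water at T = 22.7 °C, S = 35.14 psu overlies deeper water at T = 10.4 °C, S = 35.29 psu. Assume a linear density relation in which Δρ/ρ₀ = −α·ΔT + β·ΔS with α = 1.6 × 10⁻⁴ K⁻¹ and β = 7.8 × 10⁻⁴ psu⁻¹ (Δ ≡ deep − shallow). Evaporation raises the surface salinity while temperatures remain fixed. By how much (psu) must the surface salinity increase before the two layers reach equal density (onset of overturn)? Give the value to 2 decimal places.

Neutral buoyancy requires −α(T_deep − T_surf) + β(S_deep − S_surf′) = 0.
S_surf′ = S_deep − (α/β)·ΔT = 35.29 − (1.6 × 10⁻⁴/7.8 × 10⁻⁴)·(-12.3) = 37.8131 psu.
Increase required: 37.8131 − 35.14 = 2.6731 psu.

2.67 psu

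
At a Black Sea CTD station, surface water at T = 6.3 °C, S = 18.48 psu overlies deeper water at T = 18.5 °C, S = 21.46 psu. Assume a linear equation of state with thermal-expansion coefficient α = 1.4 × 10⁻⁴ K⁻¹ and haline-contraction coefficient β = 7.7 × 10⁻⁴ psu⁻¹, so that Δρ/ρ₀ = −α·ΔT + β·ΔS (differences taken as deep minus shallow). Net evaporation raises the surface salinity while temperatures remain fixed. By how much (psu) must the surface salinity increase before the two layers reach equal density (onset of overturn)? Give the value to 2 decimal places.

Neutral buoyancy requires −α(T_deep − T_surf) + β(S_deep − S_surf′) = 0.
S_surf′ = S_deep − (α/β)·ΔT = 21.46 − (1.4 × 10⁻⁴/7.7 × 10⁻⁴)·(+12.2) = 19.2418 psu.
Increase required: 19.2418 − 18.48 = 0.7618 psu.

0.76 psu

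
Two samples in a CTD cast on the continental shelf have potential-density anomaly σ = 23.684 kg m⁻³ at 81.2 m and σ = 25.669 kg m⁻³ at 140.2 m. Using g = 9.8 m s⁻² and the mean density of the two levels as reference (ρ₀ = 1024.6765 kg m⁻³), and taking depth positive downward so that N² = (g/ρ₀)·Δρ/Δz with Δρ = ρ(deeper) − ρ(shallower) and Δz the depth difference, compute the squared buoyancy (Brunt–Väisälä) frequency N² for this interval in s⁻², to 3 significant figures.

Δρ = 1025.669 − 1023.684 = 1.985 kg m⁻³ over Δz = 140.2 − 81.2 = 59 m.
N² = (9.8/1024.6765) × (1.985/59) = 3.2177 × 10⁻⁴ s⁻² ≈ 3.22 × 10⁻⁴ s⁻².

3.22 × 10⁻⁴ s⁻²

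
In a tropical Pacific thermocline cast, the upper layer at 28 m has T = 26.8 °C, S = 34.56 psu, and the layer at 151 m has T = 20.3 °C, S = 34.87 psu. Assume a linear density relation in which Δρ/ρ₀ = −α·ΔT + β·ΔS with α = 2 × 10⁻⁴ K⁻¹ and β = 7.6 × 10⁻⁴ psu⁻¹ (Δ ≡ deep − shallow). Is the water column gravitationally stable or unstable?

ΔT = 20.3 − 26.8 = -6.5 K and ΔS = 34.87 − 34.56 = +0.31 psu (deep − shallow).
−αΔT = 1.30 × 10⁻³; βΔS = 2.356 × 10⁻⁴; sum Δρ/ρ₀ = 1.5356 × 10⁻³.
Δρ/ρ₀ > 0, so Δρ > 0: deeper water is denser → statically stable.

stable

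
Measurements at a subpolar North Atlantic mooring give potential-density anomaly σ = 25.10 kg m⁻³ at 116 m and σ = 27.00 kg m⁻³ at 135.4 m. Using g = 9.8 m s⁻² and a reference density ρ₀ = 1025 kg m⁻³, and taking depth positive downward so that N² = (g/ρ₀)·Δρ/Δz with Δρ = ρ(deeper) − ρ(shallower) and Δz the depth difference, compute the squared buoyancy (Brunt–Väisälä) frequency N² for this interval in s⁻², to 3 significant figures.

9.36 × 10⁻⁴ s⁻²

Δρ = 1027.00 − 1025.10 = 1.90 kg m⁻³ over Δz = 135.4 − 116 = 19.4 m.
N² = (9.8/1025) × (1.90/19.4) = 9.3638 × 10⁻⁴ s⁻² ≈ 9.36 × 10⁻⁴ s⁻².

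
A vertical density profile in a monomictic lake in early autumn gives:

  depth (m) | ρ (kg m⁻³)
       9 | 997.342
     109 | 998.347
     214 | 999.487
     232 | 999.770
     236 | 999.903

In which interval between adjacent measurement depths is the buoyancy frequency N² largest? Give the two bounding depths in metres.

Compute the density gradient over each adjacent pair:
  9–109 m: Δρ/Δz = 1.005/100 = 0.010 kg m⁻⁴
  109–214 m: Δρ/Δz = 1.140/105 = 0.011 kg m⁻⁴
  214–232 m: Δρ/Δz = 0.283/18 = 0.016 kg m⁻⁴
  232–236 m: Δρ/Δz = 0.133/4 = 0.033 kg m⁻⁴
The largest gradient is in the 232–236 m interval — the pycnocline.

232–236 m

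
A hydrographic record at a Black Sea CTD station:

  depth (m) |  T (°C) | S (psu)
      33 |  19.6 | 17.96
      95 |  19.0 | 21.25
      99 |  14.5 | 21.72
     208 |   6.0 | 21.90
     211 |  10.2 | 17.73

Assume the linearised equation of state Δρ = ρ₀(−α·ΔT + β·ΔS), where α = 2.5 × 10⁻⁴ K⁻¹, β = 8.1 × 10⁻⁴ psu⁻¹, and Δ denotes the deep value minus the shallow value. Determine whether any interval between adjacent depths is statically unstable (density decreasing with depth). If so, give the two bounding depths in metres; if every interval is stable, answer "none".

208–211 m

Evaluate Δρ/ρ₀ = −αΔT + βΔS across each adjacent pair:
  33–95 m: −αΔT+βΔS = −(2.5 × 10⁻⁴)(-0.6)+(8.1 × 10⁻⁴)(+3.29) = 2.8 × 10⁻³ → stable
  95–99 m: −αΔT+βΔS = −(2.5 × 10⁻⁴)(-4.5)+(8.1 × 10⁻⁴)(+0.47) = 1.5 × 10⁻³ → stable
  99–208 m: −αΔT+βΔS = −(2.5 × 10⁻⁴)(-8.5)+(8.1 × 10⁻⁴)(+0.18) = 2.3 × 10⁻³ → stable
  208–211 m: −αΔT+βΔS = −(2.5 × 10⁻⁴)(+4.2)+(8.1 × 10⁻⁴)(-4.17) = -4.4 × 10⁻³ → UNSTABLE
The 208–211 m interval has Δρ < 0: lighter water underlies denser water.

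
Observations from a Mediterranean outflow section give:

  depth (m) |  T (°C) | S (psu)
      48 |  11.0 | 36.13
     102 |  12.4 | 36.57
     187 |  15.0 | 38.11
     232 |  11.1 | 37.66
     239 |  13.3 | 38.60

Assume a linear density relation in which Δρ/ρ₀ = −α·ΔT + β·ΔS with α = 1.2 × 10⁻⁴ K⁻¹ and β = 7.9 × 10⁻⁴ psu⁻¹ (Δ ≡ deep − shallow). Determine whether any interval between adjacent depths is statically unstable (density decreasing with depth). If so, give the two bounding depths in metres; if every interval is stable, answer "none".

none

Evaluate Δρ/ρ₀ = −αΔT + βΔS across each adjacent pair:
  48–102 m: −αΔT+βΔS = −(1.2 × 10⁻⁴)(+1.4)+(7.9 × 10⁻⁴)(+0.44) = 1.8 × 10⁻⁴ → stable
  102–187 m: −αΔT+βΔS = −(1.2 × 10⁻⁴)(+2.6)+(7.9 × 10⁻⁴)(+1.54) = 9.0 × 10⁻⁴ → stable
  187–232 m: −αΔT+βΔS = −(1.2 × 10⁻⁴)(-3.9)+(7.9 × 10⁻⁴)(-0.45) = 1.1 × 10⁻⁴ → stable
  232–239 m: −αΔT+βΔS = −(1.2 × 10⁻⁴)(+2.2)+(7.9 × 10⁻⁴)(+0.94) = 4.8 × 10⁻⁴ → stable
Every interval has Δρ > 0: the column is stably stratified throughout.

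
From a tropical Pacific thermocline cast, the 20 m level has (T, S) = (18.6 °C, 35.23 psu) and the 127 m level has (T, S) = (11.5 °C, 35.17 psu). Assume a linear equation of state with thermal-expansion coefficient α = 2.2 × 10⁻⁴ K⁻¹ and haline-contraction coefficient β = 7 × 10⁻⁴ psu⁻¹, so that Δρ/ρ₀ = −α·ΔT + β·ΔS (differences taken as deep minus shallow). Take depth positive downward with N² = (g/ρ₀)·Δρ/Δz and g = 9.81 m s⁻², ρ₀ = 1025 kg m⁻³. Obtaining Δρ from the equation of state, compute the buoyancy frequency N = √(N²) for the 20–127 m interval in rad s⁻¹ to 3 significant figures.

0.0118 rad s⁻¹

ΔT = -7.1 K, ΔS = -0.06 psu (deep − shallow).
Δρ/ρ₀ = −αΔT + βΔS = 1.562 × 10⁻³ − 4.20 × 10⁻⁵ = 1.52 × 10⁻³, so Δρ ≈ 1.558 kg m⁻³.
N² = (g/ρ₀)·Δρ/Δz = g·(Δρ/ρ₀)/Δz = 9.81 × 1.52 × 10⁻³ / 107 = 1.3936 × 10⁻⁴ s⁻².
N = √(1.3936 × 10⁻⁴) = 0.011805 rad s⁻¹ ≈ 0.0118 rad s⁻¹.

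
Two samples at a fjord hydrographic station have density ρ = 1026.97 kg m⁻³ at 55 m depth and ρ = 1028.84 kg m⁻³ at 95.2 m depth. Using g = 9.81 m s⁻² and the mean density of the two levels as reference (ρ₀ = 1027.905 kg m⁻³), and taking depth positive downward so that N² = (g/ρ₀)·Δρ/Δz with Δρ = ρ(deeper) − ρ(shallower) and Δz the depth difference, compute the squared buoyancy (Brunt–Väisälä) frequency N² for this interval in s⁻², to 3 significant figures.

Δρ = 1028.84 − 1026.97 = 1.87 kg m⁻³ over Δz = 95.2 − 55 = 40.2 m.
N² = (9.81/1027.905) × (1.87/40.2) = 4.4395 × 10⁻⁴ s⁻² ≈ 4.44 × 10⁻⁴ s⁻².
Since Δρ > 0 the layer is stably stratified.

4.44 × 10⁻⁴ s⁻²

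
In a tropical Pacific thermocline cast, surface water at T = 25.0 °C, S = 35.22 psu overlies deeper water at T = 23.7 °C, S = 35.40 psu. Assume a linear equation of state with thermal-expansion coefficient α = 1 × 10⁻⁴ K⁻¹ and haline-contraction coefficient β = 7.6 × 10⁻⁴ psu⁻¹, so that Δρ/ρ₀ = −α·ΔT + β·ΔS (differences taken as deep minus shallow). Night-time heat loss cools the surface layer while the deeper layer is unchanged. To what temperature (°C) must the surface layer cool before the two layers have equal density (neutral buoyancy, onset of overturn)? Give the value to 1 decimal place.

22.3 °C

Neutral buoyancy requires Δρ = 0, i.e. −α(T_deep − T_surf′) + β(S_deep − S_surf) = 0.
T_surf′ = T_deep − (β/α)·ΔS = 23.7 − (7.6 × 10⁻⁴/1 × 10⁻⁴)·(+0.18) = 22.332 °C.
Cooling required: 25.0 − (22.332) = 2.668 °C.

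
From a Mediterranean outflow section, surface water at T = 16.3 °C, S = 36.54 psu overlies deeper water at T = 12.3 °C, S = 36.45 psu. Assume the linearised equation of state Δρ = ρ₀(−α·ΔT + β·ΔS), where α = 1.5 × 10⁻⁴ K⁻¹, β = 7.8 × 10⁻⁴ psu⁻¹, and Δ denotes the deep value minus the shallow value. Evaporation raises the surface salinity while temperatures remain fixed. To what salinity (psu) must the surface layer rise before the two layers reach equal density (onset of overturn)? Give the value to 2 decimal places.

Neutral buoyancy requires −α(T_deep − T_surf) + β(S_deep − S_surf′) = 0.
S_surf′ = S_deep − (α/β)·ΔT = 36.45 − (1.5 × 10⁻⁴/7.8 × 10⁻⁴)·(-4.0) = 37.2192 psu.
Increase required: 37.2192 − 36.54 = 0.6792 psu.

37.22 psu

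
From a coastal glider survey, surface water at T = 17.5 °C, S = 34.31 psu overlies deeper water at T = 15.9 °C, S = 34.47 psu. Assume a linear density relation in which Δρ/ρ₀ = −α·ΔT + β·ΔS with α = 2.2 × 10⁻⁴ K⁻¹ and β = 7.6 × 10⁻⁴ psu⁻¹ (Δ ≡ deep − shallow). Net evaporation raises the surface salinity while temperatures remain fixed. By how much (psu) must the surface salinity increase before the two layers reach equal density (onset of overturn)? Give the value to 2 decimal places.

Neutral buoyancy requires −α(T_deep − T_surf) + β(S_deep − S_surf′) = 0.
S_surf′ = S_deep − (α/β)·ΔT = 34.47 − (2.2 × 10⁻⁴/7.6 × 10⁻⁴)·(-1.6) = 34.9332 psu.
Increase required: 34.9332 − 34.31 = 0.6232 psu.

0.62 psu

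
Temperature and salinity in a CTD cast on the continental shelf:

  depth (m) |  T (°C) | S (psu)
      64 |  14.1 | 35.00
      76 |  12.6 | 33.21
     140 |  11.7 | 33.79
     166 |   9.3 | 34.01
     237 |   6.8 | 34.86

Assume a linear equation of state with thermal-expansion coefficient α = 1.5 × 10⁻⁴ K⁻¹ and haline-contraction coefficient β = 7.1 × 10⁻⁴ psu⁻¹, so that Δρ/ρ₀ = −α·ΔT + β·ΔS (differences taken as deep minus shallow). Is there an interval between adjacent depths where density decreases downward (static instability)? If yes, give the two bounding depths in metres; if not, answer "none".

64–76 m

Evaluate Δρ/ρ₀ = −αΔT + βΔS across each adjacent pair:
  64–76 m: −αΔT+βΔS = −(1.5 × 10⁻⁴)(-1.5)+(7.1 × 10⁻⁴)(-1.79) = -1.0 × 10⁻³ → UNSTABLE
  76–140 m: −αΔT+βΔS = −(1.5 × 10⁻⁴)(-0.9)+(7.1 × 10⁻⁴)(+0.58) = 5.5 × 10⁻⁴ → stable
  140–166 m: −αΔT+βΔS = −(1.5 × 10⁻⁴)(-2.4)+(7.1 × 10⁻⁴)(+0.22) = 5.2 × 10⁻⁴ → stable
  166–237 m: −αΔT+βΔS = −(1.5 × 10⁻⁴)(-2.5)+(7.1 × 10⁻⁴)(+0.85) = 9.8 × 10⁻⁴ → stable
The 64–76 m interval has Δρ < 0: lighter water underlies denser water.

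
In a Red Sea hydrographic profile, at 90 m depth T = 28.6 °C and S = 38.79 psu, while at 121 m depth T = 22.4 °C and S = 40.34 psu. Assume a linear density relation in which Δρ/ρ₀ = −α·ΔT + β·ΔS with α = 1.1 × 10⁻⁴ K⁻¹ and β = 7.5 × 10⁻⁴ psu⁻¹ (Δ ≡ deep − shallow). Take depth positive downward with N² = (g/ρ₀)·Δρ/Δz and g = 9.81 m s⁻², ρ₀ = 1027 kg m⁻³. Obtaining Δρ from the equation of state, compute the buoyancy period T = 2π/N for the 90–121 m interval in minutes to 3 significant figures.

ΔT = -6.2 K, ΔS = +1.55 psu (deep − shallow).
Δρ/ρ₀ = −αΔT + βΔS = 6.82 × 10⁻⁴ + 1.1625 × 10⁻³ = 1.8445 × 10⁻³, so Δρ ≈ 1.894 kg m⁻³.
N² = (g/ρ₀)·Δρ/Δz = g·(Δρ/ρ₀)/Δz = 9.81 × 1.8445 × 10⁻³ / 31 = 5.8370 × 10⁻⁴ s⁻².
N = √(5.8370 × 10⁻⁴) = 0.024160 rad s⁻¹ → T = 2π/N = 260.07 s = 4.3345 min ≈ 4.33 min.

4.33 min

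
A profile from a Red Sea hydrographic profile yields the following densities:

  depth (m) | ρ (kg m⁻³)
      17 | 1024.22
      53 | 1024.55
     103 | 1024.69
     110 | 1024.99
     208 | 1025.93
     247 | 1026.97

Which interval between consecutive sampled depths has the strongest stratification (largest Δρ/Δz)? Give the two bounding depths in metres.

103–110 m

Compute the density gradient over each adjacent pair:
  17–53 m: Δρ/Δz = 0.33/36 = 9.2 × 10⁻³ kg m⁻⁴
  53–103 m: Δρ/Δz = 0.14/50 = 2.8 × 10⁻³ kg m⁻⁴
  103–110 m: Δρ/Δz = 0.30/7 = 0.043 kg m⁻⁴
  110–208 m: Δρ/Δz = 0.94/98 = 9.6 × 10⁻³ kg m⁻⁴
  208–247 m: Δρ/Δz = 1.04/39 = 0.027 kg m⁻⁴
The largest gradient is in the 103–110 m interval — the pycnocline.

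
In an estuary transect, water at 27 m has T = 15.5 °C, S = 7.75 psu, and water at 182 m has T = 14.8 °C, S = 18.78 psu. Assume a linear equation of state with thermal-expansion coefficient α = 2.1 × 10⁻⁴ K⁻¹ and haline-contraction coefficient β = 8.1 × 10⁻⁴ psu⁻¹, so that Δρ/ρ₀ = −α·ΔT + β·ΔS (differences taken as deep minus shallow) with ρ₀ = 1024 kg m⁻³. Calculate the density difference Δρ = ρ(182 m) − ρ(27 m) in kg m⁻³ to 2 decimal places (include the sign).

ΔT = -0.7 K, ΔS = +11.03 psu (deep − shallow).
Δρ/ρ₀ = −(2.1 × 10⁻⁴)(-0.7) + (8.1 × 10⁻⁴)(+11.03) = 9.0813 × 10⁻³.
Δρ = 1024 × (9.0813 × 10⁻³) = +9.30 kg m⁻³.
Positive Δρ: denser below, stable.

+9.30 kg m⁻³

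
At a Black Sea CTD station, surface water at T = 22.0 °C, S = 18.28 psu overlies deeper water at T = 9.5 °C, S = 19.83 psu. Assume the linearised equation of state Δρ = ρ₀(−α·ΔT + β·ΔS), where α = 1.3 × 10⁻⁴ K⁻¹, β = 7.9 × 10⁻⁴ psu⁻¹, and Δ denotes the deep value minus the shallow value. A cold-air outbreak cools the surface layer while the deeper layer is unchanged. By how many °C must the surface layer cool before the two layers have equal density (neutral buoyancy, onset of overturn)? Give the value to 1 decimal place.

21.9 °C

Neutral buoyancy requires Δρ = 0, i.e. −α(T_deep − T_surf′) + β(S_deep − S_surf) = 0.
T_surf′ = T_deep − (β/α)·ΔS = 9.5 − (7.9 × 10⁻⁴/1.3 × 10⁻⁴)·(+1.55) = 0.081 °C.
Cooling required: 22.0 − (0.081) = 21.919 °C.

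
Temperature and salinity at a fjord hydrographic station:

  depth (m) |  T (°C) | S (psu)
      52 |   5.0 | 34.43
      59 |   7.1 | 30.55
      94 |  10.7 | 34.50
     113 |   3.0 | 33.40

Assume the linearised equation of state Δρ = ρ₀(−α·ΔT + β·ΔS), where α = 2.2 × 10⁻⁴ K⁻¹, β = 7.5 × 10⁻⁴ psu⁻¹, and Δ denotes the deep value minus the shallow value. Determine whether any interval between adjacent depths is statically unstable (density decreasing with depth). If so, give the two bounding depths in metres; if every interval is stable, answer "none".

Evaluate Δρ/ρ₀ = −αΔT + βΔS across each adjacent pair:
  52–59 m: −αΔT+βΔS = −(2.2 × 10⁻⁴)(+2.1)+(7.5 × 10⁻⁴)(-3.88) = -3.4 × 10⁻³ → UNSTABLE
  59–94 m: −αΔT+βΔS = −(2.2 × 10⁻⁴)(+3.6)+(7.5 × 10⁻⁴)(+3.95) = 2.2 × 10⁻³ → stable
  94–113 m: −αΔT+βΔS = −(2.2 × 10⁻⁴)(-7.7)+(7.5 × 10⁻⁴)(-1.10) = 8.7 × 10⁻⁴ → stable
The 52–59 m interval has Δρ < 0: lighter water underlies denser water.

52–59 m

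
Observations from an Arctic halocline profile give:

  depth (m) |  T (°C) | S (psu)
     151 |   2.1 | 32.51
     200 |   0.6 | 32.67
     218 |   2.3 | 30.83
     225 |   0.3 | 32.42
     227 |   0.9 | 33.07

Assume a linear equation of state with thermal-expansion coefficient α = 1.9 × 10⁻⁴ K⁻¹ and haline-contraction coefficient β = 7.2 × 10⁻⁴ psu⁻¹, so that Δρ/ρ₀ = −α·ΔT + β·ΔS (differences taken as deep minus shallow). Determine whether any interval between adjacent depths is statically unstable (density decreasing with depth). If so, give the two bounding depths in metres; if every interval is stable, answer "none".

200–218 m

Evaluate Δρ/ρ₀ = −αΔT + βΔS across each adjacent pair:
  151–200 m: −αΔT+βΔS = −(1.9 × 10⁻⁴)(-1.5)+(7.2 × 10⁻⁴)(+0.16) = 4.0 × 10⁻⁴ → stable
  200–218 m: −αΔT+βΔS = −(1.9 × 10⁻⁴)(+1.7)+(7.2 × 10⁻⁴)(-1.84) = -1.6 × 10⁻³ → UNSTABLE
  218–225 m: −αΔT+βΔS = −(1.9 × 10⁻⁴)(-2.0)+(7.2 × 10⁻⁴)(+1.59) = 1.5 × 10⁻³ → stable
  225–227 m: −αΔT+βΔS = −(1.9 × 10⁻⁴)(+0.6)+(7.2 × 10⁻⁴)(+0.65) = 3.5 × 10⁻⁴ → stable
The 200–218 m interval has Δρ < 0: lighter water underlies denser water.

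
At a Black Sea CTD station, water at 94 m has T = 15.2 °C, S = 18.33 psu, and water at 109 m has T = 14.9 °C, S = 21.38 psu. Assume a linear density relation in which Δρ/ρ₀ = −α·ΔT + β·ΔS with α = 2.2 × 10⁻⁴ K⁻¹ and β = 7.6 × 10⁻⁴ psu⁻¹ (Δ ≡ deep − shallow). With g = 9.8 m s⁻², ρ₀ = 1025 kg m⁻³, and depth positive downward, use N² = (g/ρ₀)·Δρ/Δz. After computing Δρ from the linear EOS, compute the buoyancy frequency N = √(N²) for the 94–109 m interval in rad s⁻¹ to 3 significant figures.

ΔT = -0.3 K, ΔS = +3.05 psu (deep − shallow).
Δρ/ρ₀ = −αΔT + βΔS = 6.60 × 10⁻⁵ + 2.318 × 10⁻³ = 2.384 × 10⁻³, so Δρ ≈ 2.444 kg m⁻³.
N² = (g/ρ₀)·Δρ/Δz = g·(Δρ/ρ₀)/Δz = 9.8 × 2.384 × 10⁻³ / 15 = 1.5575 × 10⁻³ s⁻².
N = √(1.5575 × 10⁻³) = 0.039465 rad s⁻¹ ≈ 0.0395 rad s⁻¹.

0.0395 rad s⁻¹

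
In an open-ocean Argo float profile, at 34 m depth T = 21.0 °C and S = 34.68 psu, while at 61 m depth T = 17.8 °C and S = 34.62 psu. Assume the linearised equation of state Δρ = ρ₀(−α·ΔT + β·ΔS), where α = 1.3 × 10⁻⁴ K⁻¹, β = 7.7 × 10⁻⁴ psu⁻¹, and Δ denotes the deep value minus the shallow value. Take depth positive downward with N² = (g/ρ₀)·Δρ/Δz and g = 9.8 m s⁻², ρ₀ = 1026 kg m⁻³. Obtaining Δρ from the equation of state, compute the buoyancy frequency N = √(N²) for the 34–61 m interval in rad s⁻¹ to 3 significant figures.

0.0116 rad s⁻¹

ΔT = -3.2 K, ΔS = -0.06 psu (deep − shallow).
Δρ/ρ₀ = −αΔT + βΔS = 4.16 × 10⁻⁴ − 4.62 × 10⁻⁵ = 3.698 × 10⁻⁴, so Δρ ≈ 0.3794 kg m⁻³.
N² = (g/ρ₀)·Δρ/Δz = g·(Δρ/ρ₀)/Δz = 9.8 × 3.698 × 10⁻⁴ / 27 = 1.3422 × 10⁻⁴ s⁻².
N = √(1.3422 × 10⁻⁴) = 0.011585 rad s⁻¹ ≈ 0.0116 rad s⁻¹.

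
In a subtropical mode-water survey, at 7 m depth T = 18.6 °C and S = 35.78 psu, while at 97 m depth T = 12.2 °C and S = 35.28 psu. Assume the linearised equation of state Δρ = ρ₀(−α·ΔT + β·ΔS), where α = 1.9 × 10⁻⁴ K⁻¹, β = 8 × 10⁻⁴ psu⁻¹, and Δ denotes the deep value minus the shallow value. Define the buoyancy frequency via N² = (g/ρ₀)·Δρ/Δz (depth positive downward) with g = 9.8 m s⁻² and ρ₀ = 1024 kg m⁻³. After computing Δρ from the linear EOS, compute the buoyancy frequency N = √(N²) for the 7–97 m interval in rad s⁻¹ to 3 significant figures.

ΔT = -6.4 K, ΔS = -0.50 psu (deep − shallow).
Δρ/ρ₀ = −αΔT + βΔS = 1.216 × 10⁻³ − 4.00 × 10⁻⁴ = 8.16 × 10⁻⁴, so Δρ ≈ 0.8356 kg m⁻³.
N² = (g/ρ₀)·Δρ/Δz = g·(Δρ/ρ₀)/Δz = 9.8 × 8.16 × 10⁻⁴ / 90 = 8.8853 × 10⁻⁵ s⁻².
N = √(8.8853 × 10⁻⁵) = 9.4262 × 10⁻³ rad s⁻¹ ≈ 9.43 × 10⁻³ rad s⁻¹.

9.43 × 10⁻³ rad s⁻¹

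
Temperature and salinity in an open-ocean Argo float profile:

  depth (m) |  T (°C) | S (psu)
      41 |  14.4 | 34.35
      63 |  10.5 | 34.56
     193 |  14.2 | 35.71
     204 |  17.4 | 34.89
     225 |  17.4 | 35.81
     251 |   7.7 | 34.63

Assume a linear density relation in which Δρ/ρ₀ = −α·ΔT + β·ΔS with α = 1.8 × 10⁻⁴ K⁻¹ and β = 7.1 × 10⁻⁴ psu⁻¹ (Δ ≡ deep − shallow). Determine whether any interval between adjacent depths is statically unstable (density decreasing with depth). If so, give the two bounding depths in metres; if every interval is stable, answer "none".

193–204 m

Evaluate Δρ/ρ₀ = −αΔT + βΔS across each adjacent pair:
  41–63 m: −αΔT+βΔS = −(1.8 × 10⁻⁴)(-3.9)+(7.1 × 10⁻⁴)(+0.21) = 8.5 × 10⁻⁴ → stable
  63–193 m: −αΔT+βΔS = −(1.8 × 10⁻⁴)(+3.7)+(7.1 × 10⁻⁴)(+1.15) = 1.5 × 10⁻⁴ → stable
  193–204 m: −αΔT+βΔS = −(1.8 × 10⁻⁴)(+3.2)+(7.1 × 10⁻⁴)(-0.82) = -1.2 × 10⁻³ → UNSTABLE
  204–225 m: −αΔT+βΔS = −(1.8 × 10⁻⁴)(+0.0)+(7.1 × 10⁻⁴)(+0.92) = 6.5 × 10⁻⁴ → stable
  225–251 m: −αΔT+βΔS = −(1.8 × 10⁻⁴)(-9.7)+(7.1 × 10⁻⁴)(-1.18) = 9.1 × 10⁻⁴ → stable
The 193–204 m interval has Δρ < 0: lighter water underlies denser water.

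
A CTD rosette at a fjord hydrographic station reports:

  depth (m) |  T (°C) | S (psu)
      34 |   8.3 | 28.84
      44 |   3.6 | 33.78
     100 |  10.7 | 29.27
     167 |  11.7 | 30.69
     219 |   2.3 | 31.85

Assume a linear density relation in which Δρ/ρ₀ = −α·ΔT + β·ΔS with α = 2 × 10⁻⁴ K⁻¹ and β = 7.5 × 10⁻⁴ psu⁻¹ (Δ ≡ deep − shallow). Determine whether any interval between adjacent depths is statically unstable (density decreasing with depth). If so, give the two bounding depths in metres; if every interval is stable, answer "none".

Evaluate Δρ/ρ₀ = −αΔT + βΔS across each adjacent pair:
  34–44 m: −αΔT+βΔS = −(2 × 10⁻⁴)(-4.7)+(7.5 × 10⁻⁴)(+4.94) = 4.6 × 10⁻³ → stable
  44–100 m: −αΔT+βΔS = −(2 × 10⁻⁴)(+7.1)+(7.5 × 10⁻⁴)(-4.51) = -4.8 × 10⁻³ → UNSTABLE
  100–167 m: −αΔT+βΔS = −(2 × 10⁻⁴)(+1.0)+(7.5 × 10⁻⁴)(+1.42) = 8.6 × 10⁻⁴ → stable
  167–219 m: −αΔT+βΔS = −(2 × 10⁻⁴)(-9.4)+(7.5 × 10⁻⁴)(+1.16) = 2.8 × 10⁻³ → stable
The 44–100 m interval has Δρ < 0: lighter water underlies denser water.

44–100 m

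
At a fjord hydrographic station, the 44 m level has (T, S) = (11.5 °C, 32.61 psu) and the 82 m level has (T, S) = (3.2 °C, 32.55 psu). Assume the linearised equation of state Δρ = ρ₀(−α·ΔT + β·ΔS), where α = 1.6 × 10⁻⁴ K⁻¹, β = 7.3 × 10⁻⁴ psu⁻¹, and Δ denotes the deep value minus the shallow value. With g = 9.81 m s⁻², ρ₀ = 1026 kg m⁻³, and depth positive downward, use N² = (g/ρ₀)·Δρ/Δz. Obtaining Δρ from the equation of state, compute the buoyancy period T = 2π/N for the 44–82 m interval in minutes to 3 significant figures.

ΔT = -8.3 K, ΔS = -0.06 psu (deep − shallow).
Δρ/ρ₀ = −αΔT + βΔS = 1.328 × 10⁻³ − 4.38 × 10⁻⁵ = 1.2842 × 10⁻³, so Δρ ≈ 1.318 kg m⁻³.
N² = (g/ρ₀)·Δρ/Δz = g·(Δρ/ρ₀)/Δz = 9.81 × 1.2842 × 10⁻³ / 38 = 3.3153 × 10⁻⁴ s⁻².
N = √(3.3153 × 10⁻⁴) = 0.018208 rad s⁻¹ → T = 2π/N = 345.08 s = 5.7513 min ≈ 5.75 min.

5.75 min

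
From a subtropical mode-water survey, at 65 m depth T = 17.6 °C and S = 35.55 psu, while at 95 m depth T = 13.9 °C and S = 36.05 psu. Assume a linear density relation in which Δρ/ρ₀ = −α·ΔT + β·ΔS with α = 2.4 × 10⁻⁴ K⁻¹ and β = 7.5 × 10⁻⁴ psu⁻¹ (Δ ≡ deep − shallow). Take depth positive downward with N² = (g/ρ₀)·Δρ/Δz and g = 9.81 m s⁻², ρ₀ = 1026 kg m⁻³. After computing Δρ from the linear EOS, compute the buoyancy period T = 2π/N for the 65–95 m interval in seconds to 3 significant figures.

ΔT = -3.7 K, ΔS = +0.50 psu (deep − shallow).
Δρ/ρ₀ = −αΔT + βΔS = 8.88 × 10⁻⁴ + 3.75 × 10⁻⁴ = 1.263 × 10⁻³, so Δρ ≈ 1.296 kg m⁻³.
N² = (g/ρ₀)·Δρ/Δz = g·(Δρ/ρ₀)/Δz = 9.81 × 1.263 × 10⁻³ / 30 = 4.1300 × 10⁻⁴ s⁻².
N = √(4.1300 × 10⁻⁴) = 0.020322 rad s⁻¹ → T = 2π/N = 309.18 s ≈ 309 s.

309 s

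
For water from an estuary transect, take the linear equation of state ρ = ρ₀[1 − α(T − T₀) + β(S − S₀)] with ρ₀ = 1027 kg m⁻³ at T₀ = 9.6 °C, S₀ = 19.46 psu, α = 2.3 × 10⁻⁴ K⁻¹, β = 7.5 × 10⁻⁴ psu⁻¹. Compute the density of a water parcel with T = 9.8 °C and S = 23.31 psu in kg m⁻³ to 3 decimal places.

T − T₀ = +0.2 K, S − S₀ = +3.85 psu.
Bracket = 1 − α·(+0.2) + β·(+3.85) = 1 + (2.8415 × 10⁻³) = 1.0028415.
ρ = 1027 × 1.0028415 = 1029.918 kg m⁻³.

1029.918 kg m⁻³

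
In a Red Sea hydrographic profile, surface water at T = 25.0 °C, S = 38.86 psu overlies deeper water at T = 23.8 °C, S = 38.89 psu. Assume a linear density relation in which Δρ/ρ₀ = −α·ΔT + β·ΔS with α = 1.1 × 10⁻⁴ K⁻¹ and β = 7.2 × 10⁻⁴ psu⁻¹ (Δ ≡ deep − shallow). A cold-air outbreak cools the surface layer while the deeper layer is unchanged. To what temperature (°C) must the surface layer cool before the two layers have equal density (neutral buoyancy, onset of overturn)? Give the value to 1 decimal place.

23.6 °C

Neutral buoyancy requires Δρ = 0, i.e. −α(T_deep − T_surf′) + β(S_deep − S_surf) = 0.
T_surf′ = T_deep − (β/α)·ΔS = 23.8 − (7.2 × 10⁻⁴/1.1 × 10⁻⁴)·(+0.03) = 23.604 °C.
Cooling required: 25.0 − (23.604) = 1.396 °C.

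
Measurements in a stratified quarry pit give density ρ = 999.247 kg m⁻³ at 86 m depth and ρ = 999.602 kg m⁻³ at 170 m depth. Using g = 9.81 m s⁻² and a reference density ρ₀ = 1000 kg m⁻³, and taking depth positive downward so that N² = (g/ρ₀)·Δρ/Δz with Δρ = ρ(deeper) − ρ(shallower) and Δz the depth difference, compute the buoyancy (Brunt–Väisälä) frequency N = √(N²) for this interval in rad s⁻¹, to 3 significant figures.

Δρ = 999.602 − 999.247 = 0.355 kg m⁻³ over Δz = 170 − 86 = 84 m.
N² = (9.81/1000) × (0.355/84) = 4.1459 × 10⁻⁵ s⁻².
N = √(4.1459 × 10⁻⁵) = 6.4389 × 10⁻³ rad s⁻¹ ≈ 6.44 × 10⁻³ rad s⁻¹.
N² > 0, so the interval is statically stable.

6.44 × 10⁻³ rad s⁻¹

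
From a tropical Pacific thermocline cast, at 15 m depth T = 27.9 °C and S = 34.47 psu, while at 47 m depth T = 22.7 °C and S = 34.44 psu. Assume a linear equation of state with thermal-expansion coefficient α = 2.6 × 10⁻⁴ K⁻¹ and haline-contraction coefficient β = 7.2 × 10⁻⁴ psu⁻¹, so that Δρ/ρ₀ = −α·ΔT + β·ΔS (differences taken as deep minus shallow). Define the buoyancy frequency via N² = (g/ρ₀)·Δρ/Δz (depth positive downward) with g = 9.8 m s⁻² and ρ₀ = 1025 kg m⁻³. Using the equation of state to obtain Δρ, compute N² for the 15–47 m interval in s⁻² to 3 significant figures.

4.07 × 10⁻⁴ s⁻²

ΔT = -5.2 K, ΔS = -0.03 psu (deep − shallow).
Δρ/ρ₀ = −αΔT + βΔS = 1.352 × 10⁻³ − 2.16 × 10⁻⁵ = 1.3304 × 10⁻³, so Δρ ≈ 1.364 kg m⁻³.
N² = (g/ρ₀)·Δρ/Δz = g·(Δρ/ρ₀)/Δz = 9.8 × 1.3304 × 10⁻³ / 32 = 4.0743 × 10⁻⁴ s⁻² ≈ 4.07 × 10⁻⁴ s⁻².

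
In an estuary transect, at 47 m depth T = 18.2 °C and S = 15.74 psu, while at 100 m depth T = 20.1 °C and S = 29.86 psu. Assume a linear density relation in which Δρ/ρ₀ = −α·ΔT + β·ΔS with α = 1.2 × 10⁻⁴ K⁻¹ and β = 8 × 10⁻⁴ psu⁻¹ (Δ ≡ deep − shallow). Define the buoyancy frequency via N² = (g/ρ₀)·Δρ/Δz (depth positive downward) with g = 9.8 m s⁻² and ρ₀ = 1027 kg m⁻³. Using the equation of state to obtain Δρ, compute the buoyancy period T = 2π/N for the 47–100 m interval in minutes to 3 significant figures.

2.31 min

ΔT = +1.9 K, ΔS = +14.12 psu (deep − shallow).
Δρ/ρ₀ = −αΔT + βΔS = -2.28 × 10⁻⁴ + 0.011296 = 0.011068, so Δρ ≈ 11.37 kg m⁻³.
N² = (g/ρ₀)·Δρ/Δz = g·(Δρ/ρ₀)/Δz = 9.8 × 0.011068 / 53 = 2.0465 × 10⁻³ s⁻².
N = √(2.0465 × 10⁻³) = 0.045238 rad s⁻¹ → T = 2π/N = 138.89 s = 2.3148 min ≈ 2.31 min.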